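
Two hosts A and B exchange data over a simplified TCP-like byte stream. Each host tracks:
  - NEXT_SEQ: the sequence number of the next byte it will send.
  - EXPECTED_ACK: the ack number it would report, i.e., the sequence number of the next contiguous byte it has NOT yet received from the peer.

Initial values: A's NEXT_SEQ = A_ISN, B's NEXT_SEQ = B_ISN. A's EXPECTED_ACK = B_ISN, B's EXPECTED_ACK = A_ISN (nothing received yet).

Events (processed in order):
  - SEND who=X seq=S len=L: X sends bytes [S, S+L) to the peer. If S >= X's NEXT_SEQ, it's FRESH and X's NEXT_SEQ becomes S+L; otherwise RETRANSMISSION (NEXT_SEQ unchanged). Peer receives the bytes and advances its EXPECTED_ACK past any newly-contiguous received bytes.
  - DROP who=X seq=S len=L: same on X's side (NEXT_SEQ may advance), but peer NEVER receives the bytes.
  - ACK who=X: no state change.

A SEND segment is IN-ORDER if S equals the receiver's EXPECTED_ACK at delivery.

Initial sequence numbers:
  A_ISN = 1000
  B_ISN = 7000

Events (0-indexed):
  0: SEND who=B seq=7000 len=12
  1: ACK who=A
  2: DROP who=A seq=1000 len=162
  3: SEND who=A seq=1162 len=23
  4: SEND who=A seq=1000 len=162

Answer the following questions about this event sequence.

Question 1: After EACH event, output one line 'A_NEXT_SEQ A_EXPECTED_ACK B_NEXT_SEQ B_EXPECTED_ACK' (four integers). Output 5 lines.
1000 7012 7012 1000
1000 7012 7012 1000
1162 7012 7012 1000
1185 7012 7012 1000
1185 7012 7012 1185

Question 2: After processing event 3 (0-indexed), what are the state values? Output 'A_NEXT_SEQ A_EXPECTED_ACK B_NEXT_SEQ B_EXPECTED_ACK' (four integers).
After event 0: A_seq=1000 A_ack=7012 B_seq=7012 B_ack=1000
After event 1: A_seq=1000 A_ack=7012 B_seq=7012 B_ack=1000
After event 2: A_seq=1162 A_ack=7012 B_seq=7012 B_ack=1000
After event 3: A_seq=1185 A_ack=7012 B_seq=7012 B_ack=1000

1185 7012 7012 1000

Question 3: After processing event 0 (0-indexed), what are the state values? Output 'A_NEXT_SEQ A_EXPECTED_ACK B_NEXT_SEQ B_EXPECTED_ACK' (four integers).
After event 0: A_seq=1000 A_ack=7012 B_seq=7012 B_ack=1000

1000 7012 7012 1000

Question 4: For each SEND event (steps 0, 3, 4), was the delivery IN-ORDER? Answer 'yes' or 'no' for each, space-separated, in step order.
Step 0: SEND seq=7000 -> in-order
Step 3: SEND seq=1162 -> out-of-order
Step 4: SEND seq=1000 -> in-order

Answer: yes no yes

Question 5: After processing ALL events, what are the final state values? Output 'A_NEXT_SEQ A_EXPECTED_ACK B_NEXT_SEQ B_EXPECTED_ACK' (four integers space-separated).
After event 0: A_seq=1000 A_ack=7012 B_seq=7012 B_ack=1000
After event 1: A_seq=1000 A_ack=7012 B_seq=7012 B_ack=1000
After event 2: A_seq=1162 A_ack=7012 B_seq=7012 B_ack=1000
After event 3: A_seq=1185 A_ack=7012 B_seq=7012 B_ack=1000
After event 4: A_seq=1185 A_ack=7012 B_seq=7012 B_ack=1185

Answer: 1185 7012 7012 1185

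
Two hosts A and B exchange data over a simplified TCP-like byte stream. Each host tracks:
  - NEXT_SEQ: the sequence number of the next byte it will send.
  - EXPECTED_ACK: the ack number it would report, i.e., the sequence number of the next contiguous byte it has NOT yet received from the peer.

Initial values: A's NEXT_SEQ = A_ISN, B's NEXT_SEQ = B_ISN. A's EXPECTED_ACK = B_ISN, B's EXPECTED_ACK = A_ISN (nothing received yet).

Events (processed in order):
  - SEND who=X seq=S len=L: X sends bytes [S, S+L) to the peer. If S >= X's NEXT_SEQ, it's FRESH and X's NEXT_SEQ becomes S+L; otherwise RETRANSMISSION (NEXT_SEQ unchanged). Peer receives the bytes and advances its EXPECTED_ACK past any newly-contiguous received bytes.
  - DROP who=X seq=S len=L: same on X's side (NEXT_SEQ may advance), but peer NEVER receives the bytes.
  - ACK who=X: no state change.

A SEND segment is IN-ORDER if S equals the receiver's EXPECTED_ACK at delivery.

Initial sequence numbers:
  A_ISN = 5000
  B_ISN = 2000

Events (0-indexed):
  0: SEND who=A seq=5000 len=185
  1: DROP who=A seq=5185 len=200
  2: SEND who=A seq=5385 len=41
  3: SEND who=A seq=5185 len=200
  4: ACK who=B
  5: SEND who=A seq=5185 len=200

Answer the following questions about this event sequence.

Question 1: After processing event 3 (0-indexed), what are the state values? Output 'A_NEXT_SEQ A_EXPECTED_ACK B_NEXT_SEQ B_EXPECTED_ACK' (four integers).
After event 0: A_seq=5185 A_ack=2000 B_seq=2000 B_ack=5185
After event 1: A_seq=5385 A_ack=2000 B_seq=2000 B_ack=5185
After event 2: A_seq=5426 A_ack=2000 B_seq=2000 B_ack=5185
After event 3: A_seq=5426 A_ack=2000 B_seq=2000 B_ack=5426

5426 2000 2000 5426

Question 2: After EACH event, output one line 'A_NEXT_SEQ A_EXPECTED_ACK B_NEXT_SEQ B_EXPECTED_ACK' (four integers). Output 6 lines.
5185 2000 2000 5185
5385 2000 2000 5185
5426 2000 2000 5185
5426 2000 2000 5426
5426 2000 2000 5426
5426 2000 2000 5426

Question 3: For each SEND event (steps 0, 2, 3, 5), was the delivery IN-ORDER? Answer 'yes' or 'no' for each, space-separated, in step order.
Step 0: SEND seq=5000 -> in-order
Step 2: SEND seq=5385 -> out-of-order
Step 3: SEND seq=5185 -> in-order
Step 5: SEND seq=5185 -> out-of-order

Answer: yes no yes no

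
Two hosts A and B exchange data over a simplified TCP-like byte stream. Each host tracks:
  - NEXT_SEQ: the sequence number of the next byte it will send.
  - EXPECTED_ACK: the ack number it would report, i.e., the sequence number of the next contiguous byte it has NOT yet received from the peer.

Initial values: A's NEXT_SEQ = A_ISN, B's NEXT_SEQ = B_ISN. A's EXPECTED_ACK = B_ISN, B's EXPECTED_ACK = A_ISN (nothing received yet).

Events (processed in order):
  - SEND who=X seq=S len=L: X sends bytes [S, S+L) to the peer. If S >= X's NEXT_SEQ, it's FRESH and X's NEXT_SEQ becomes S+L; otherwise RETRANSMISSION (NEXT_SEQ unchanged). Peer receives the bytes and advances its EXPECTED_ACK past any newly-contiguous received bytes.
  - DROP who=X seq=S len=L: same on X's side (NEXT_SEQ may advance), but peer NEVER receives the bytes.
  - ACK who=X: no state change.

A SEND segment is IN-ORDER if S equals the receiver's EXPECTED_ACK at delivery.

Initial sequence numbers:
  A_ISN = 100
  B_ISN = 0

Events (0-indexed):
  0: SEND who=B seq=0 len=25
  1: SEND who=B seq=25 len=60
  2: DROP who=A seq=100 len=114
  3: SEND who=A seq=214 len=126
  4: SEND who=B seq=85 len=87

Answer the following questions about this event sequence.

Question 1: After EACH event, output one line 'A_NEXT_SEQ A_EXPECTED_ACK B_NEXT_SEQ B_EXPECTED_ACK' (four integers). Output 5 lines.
100 25 25 100
100 85 85 100
214 85 85 100
340 85 85 100
340 172 172 100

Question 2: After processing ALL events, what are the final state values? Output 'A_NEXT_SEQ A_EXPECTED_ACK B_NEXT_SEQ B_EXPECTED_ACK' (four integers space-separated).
Answer: 340 172 172 100

Derivation:
After event 0: A_seq=100 A_ack=25 B_seq=25 B_ack=100
After event 1: A_seq=100 A_ack=85 B_seq=85 B_ack=100
After event 2: A_seq=214 A_ack=85 B_seq=85 B_ack=100
After event 3: A_seq=340 A_ack=85 B_seq=85 B_ack=100
After event 4: A_seq=340 A_ack=172 B_seq=172 B_ack=100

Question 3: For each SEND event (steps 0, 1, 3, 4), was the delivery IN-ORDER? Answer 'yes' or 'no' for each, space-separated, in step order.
Answer: yes yes no yes

Derivation:
Step 0: SEND seq=0 -> in-order
Step 1: SEND seq=25 -> in-order
Step 3: SEND seq=214 -> out-of-order
Step 4: SEND seq=85 -> in-order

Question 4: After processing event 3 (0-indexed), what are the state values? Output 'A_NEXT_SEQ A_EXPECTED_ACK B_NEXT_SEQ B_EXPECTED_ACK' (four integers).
After event 0: A_seq=100 A_ack=25 B_seq=25 B_ack=100
After event 1: A_seq=100 A_ack=85 B_seq=85 B_ack=100
After event 2: A_seq=214 A_ack=85 B_seq=85 B_ack=100
After event 3: A_seq=340 A_ack=85 B_seq=85 B_ack=100

340 85 85 100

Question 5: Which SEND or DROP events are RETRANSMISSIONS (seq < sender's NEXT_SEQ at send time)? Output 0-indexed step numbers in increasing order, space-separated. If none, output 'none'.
Step 0: SEND seq=0 -> fresh
Step 1: SEND seq=25 -> fresh
Step 2: DROP seq=100 -> fresh
Step 3: SEND seq=214 -> fresh
Step 4: SEND seq=85 -> fresh

Answer: none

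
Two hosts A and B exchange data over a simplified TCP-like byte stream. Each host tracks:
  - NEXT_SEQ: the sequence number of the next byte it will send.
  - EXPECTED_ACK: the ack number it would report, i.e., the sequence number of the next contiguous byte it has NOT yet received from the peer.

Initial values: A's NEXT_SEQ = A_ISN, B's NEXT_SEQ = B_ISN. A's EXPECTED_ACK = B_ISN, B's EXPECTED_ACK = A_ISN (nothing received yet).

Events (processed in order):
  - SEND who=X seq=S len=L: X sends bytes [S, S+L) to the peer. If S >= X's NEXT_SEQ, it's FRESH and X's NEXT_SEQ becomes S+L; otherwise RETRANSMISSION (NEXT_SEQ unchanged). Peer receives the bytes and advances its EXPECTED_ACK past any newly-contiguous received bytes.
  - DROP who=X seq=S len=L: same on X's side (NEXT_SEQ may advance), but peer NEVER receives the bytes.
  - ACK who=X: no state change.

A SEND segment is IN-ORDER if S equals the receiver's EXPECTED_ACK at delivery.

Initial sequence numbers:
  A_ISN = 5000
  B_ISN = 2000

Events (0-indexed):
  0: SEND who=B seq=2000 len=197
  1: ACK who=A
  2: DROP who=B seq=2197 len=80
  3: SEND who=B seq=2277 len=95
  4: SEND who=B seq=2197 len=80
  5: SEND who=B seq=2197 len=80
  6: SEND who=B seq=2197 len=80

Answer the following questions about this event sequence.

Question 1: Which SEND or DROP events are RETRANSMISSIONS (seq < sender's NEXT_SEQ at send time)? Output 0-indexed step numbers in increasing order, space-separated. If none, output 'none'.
Step 0: SEND seq=2000 -> fresh
Step 2: DROP seq=2197 -> fresh
Step 3: SEND seq=2277 -> fresh
Step 4: SEND seq=2197 -> retransmit
Step 5: SEND seq=2197 -> retransmit
Step 6: SEND seq=2197 -> retransmit

Answer: 4 5 6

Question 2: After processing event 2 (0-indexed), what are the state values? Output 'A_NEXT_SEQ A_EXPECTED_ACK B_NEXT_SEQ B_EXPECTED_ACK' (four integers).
After event 0: A_seq=5000 A_ack=2197 B_seq=2197 B_ack=5000
After event 1: A_seq=5000 A_ack=2197 B_seq=2197 B_ack=5000
After event 2: A_seq=5000 A_ack=2197 B_seq=2277 B_ack=5000

5000 2197 2277 5000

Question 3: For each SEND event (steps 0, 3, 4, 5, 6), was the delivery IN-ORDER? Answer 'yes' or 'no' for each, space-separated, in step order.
Answer: yes no yes no no

Derivation:
Step 0: SEND seq=2000 -> in-order
Step 3: SEND seq=2277 -> out-of-order
Step 4: SEND seq=2197 -> in-order
Step 5: SEND seq=2197 -> out-of-order
Step 6: SEND seq=2197 -> out-of-order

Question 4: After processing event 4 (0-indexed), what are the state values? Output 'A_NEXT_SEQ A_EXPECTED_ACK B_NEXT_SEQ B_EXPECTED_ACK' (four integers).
After event 0: A_seq=5000 A_ack=2197 B_seq=2197 B_ack=5000
After event 1: A_seq=5000 A_ack=2197 B_seq=2197 B_ack=5000
After event 2: A_seq=5000 A_ack=2197 B_seq=2277 B_ack=5000
After event 3: A_seq=5000 A_ack=2197 B_seq=2372 B_ack=5000
After event 4: A_seq=5000 A_ack=2372 B_seq=2372 B_ack=5000

5000 2372 2372 5000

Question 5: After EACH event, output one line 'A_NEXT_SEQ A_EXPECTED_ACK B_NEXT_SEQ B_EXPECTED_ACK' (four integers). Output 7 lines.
5000 2197 2197 5000
5000 2197 2197 5000
5000 2197 2277 5000
5000 2197 2372 5000
5000 2372 2372 5000
5000 2372 2372 5000
5000 2372 2372 5000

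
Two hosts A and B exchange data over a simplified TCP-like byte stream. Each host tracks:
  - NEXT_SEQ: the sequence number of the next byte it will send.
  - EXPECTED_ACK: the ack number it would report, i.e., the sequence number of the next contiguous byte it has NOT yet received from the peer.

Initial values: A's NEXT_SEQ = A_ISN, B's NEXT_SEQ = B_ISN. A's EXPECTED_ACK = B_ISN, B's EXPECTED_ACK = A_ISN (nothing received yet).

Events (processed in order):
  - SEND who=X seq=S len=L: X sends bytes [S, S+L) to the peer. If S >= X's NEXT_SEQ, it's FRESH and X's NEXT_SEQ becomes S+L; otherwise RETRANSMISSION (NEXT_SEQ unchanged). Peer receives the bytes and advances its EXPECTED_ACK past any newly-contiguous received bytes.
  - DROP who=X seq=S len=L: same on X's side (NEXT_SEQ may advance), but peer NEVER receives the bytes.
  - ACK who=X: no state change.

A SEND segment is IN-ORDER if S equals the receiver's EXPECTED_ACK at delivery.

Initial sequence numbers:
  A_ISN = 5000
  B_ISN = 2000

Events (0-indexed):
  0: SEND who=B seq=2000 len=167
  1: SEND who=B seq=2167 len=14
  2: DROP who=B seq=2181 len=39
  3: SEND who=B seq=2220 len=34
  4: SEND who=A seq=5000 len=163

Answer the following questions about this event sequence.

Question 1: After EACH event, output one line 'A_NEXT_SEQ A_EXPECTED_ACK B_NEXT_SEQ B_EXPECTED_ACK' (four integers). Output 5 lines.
5000 2167 2167 5000
5000 2181 2181 5000
5000 2181 2220 5000
5000 2181 2254 5000
5163 2181 2254 5163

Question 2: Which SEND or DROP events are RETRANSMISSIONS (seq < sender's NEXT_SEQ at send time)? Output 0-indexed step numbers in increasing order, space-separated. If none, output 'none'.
Step 0: SEND seq=2000 -> fresh
Step 1: SEND seq=2167 -> fresh
Step 2: DROP seq=2181 -> fresh
Step 3: SEND seq=2220 -> fresh
Step 4: SEND seq=5000 -> fresh

Answer: none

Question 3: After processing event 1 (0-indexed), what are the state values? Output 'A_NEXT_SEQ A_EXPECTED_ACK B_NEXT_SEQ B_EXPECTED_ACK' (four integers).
After event 0: A_seq=5000 A_ack=2167 B_seq=2167 B_ack=5000
After event 1: A_seq=5000 A_ack=2181 B_seq=2181 B_ack=5000

5000 2181 2181 5000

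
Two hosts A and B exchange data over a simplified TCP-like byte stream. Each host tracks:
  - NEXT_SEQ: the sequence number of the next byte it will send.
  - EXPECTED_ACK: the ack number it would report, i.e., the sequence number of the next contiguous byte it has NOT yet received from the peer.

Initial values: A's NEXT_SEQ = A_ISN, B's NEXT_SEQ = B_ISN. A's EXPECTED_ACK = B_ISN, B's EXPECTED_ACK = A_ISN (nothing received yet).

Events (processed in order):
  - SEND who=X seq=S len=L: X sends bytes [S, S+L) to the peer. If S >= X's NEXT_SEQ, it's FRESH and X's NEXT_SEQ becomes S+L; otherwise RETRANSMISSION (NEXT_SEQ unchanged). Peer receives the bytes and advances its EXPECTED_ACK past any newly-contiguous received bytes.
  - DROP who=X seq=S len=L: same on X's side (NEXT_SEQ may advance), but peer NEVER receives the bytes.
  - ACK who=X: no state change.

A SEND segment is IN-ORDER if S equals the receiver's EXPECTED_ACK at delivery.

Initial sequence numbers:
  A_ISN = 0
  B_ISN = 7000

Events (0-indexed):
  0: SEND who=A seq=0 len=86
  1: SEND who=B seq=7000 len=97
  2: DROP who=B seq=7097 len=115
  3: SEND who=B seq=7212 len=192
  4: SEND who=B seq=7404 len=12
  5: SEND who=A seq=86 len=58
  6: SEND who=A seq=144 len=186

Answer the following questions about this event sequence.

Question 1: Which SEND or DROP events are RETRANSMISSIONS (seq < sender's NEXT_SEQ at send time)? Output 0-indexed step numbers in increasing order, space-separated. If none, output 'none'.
Step 0: SEND seq=0 -> fresh
Step 1: SEND seq=7000 -> fresh
Step 2: DROP seq=7097 -> fresh
Step 3: SEND seq=7212 -> fresh
Step 4: SEND seq=7404 -> fresh
Step 5: SEND seq=86 -> fresh
Step 6: SEND seq=144 -> fresh

Answer: none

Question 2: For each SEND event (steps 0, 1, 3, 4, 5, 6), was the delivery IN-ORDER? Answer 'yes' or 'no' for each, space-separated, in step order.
Answer: yes yes no no yes yes

Derivation:
Step 0: SEND seq=0 -> in-order
Step 1: SEND seq=7000 -> in-order
Step 3: SEND seq=7212 -> out-of-order
Step 4: SEND seq=7404 -> out-of-order
Step 5: SEND seq=86 -> in-order
Step 6: SEND seq=144 -> in-order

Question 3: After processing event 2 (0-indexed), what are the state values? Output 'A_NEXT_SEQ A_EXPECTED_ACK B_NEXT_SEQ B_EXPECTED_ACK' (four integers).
After event 0: A_seq=86 A_ack=7000 B_seq=7000 B_ack=86
After event 1: A_seq=86 A_ack=7097 B_seq=7097 B_ack=86
After event 2: A_seq=86 A_ack=7097 B_seq=7212 B_ack=86

86 7097 7212 86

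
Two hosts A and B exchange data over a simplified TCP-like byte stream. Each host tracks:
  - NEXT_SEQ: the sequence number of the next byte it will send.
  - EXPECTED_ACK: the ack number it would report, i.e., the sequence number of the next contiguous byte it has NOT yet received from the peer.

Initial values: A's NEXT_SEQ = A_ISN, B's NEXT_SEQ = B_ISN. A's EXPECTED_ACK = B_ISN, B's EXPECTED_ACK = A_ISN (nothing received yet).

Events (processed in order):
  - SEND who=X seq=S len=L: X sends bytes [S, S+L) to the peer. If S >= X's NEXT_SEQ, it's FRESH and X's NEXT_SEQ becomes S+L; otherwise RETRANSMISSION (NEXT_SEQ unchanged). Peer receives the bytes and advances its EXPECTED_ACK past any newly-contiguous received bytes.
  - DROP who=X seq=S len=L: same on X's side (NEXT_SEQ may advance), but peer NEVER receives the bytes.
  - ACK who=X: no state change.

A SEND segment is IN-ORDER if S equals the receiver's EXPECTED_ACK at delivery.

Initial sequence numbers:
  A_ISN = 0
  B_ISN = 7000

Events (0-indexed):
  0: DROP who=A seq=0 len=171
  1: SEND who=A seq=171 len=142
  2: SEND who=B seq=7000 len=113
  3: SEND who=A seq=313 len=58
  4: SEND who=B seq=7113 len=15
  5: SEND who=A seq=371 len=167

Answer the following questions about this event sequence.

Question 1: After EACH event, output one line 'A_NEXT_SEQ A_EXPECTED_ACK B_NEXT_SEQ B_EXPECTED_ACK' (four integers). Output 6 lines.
171 7000 7000 0
313 7000 7000 0
313 7113 7113 0
371 7113 7113 0
371 7128 7128 0
538 7128 7128 0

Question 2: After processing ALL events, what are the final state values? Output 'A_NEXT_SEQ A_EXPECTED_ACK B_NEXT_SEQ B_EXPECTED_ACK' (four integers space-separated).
After event 0: A_seq=171 A_ack=7000 B_seq=7000 B_ack=0
After event 1: A_seq=313 A_ack=7000 B_seq=7000 B_ack=0
After event 2: A_seq=313 A_ack=7113 B_seq=7113 B_ack=0
After event 3: A_seq=371 A_ack=7113 B_seq=7113 B_ack=0
After event 4: A_seq=371 A_ack=7128 B_seq=7128 B_ack=0
After event 5: A_seq=538 A_ack=7128 B_seq=7128 B_ack=0

Answer: 538 7128 7128 0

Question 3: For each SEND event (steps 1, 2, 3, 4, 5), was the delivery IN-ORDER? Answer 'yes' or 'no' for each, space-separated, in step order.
Step 1: SEND seq=171 -> out-of-order
Step 2: SEND seq=7000 -> in-order
Step 3: SEND seq=313 -> out-of-order
Step 4: SEND seq=7113 -> in-order
Step 5: SEND seq=371 -> out-of-order

Answer: no yes no yes no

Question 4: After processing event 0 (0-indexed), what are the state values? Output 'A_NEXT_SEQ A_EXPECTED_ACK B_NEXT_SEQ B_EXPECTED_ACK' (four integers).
After event 0: A_seq=171 A_ack=7000 B_seq=7000 B_ack=0

171 7000 7000 0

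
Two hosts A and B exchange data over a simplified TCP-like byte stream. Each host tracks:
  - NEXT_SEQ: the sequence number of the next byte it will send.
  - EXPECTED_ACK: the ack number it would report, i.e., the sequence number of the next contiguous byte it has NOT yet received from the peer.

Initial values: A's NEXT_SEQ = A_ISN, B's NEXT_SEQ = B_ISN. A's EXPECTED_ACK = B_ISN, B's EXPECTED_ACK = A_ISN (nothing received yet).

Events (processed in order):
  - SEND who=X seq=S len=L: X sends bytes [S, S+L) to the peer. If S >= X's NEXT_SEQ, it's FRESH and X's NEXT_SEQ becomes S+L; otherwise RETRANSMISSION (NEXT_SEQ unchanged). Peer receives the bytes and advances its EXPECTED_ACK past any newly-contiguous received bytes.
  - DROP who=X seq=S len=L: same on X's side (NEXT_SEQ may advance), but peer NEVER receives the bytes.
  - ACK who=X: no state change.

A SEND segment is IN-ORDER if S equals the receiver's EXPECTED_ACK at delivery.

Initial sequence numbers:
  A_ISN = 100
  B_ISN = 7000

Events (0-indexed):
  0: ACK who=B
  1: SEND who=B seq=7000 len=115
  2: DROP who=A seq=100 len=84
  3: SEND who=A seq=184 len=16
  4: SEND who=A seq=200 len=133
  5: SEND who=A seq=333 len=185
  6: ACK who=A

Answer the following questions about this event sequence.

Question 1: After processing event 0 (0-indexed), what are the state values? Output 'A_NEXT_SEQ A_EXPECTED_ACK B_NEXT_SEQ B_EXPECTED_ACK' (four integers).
After event 0: A_seq=100 A_ack=7000 B_seq=7000 B_ack=100

100 7000 7000 100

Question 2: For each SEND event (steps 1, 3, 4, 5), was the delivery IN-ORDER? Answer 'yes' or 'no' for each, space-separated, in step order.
Step 1: SEND seq=7000 -> in-order
Step 3: SEND seq=184 -> out-of-order
Step 4: SEND seq=200 -> out-of-order
Step 5: SEND seq=333 -> out-of-order

Answer: yes no no no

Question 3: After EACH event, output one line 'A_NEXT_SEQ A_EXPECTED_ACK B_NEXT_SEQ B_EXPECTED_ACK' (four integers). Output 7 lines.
100 7000 7000 100
100 7115 7115 100
184 7115 7115 100
200 7115 7115 100
333 7115 7115 100
518 7115 7115 100
518 7115 7115 100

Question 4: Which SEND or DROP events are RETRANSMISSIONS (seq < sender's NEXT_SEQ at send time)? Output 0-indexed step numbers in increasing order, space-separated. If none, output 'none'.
Answer: none

Derivation:
Step 1: SEND seq=7000 -> fresh
Step 2: DROP seq=100 -> fresh
Step 3: SEND seq=184 -> fresh
Step 4: SEND seq=200 -> fresh
Step 5: SEND seq=333 -> fresh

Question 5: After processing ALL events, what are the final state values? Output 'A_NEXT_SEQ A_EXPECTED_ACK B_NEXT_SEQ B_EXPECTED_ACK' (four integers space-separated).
After event 0: A_seq=100 A_ack=7000 B_seq=7000 B_ack=100
After event 1: A_seq=100 A_ack=7115 B_seq=7115 B_ack=100
After event 2: A_seq=184 A_ack=7115 B_seq=7115 B_ack=100
After event 3: A_seq=200 A_ack=7115 B_seq=7115 B_ack=100
After event 4: A_seq=333 A_ack=7115 B_seq=7115 B_ack=100
After event 5: A_seq=518 A_ack=7115 B_seq=7115 B_ack=100
After event 6: A_seq=518 A_ack=7115 B_seq=7115 B_ack=100

Answer: 518 7115 7115 100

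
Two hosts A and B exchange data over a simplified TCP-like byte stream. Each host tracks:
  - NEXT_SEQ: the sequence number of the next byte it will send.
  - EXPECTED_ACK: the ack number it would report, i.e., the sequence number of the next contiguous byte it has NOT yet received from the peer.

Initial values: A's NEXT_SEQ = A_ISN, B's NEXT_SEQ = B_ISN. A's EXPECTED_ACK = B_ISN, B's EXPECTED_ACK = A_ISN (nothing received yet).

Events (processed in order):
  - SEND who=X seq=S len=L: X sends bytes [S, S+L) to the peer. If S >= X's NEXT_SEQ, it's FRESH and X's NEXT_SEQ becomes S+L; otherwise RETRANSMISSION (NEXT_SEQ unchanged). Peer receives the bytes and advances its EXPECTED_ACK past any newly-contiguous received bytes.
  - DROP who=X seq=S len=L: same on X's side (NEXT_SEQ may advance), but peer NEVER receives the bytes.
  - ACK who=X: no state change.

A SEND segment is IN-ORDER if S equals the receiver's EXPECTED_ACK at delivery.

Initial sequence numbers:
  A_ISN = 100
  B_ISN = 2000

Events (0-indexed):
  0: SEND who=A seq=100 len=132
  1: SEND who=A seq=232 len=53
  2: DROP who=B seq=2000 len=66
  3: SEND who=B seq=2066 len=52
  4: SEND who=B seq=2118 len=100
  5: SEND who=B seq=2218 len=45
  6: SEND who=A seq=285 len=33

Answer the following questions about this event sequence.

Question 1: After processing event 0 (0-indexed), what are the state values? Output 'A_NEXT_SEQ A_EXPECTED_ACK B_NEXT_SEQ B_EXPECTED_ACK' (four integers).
After event 0: A_seq=232 A_ack=2000 B_seq=2000 B_ack=232

232 2000 2000 232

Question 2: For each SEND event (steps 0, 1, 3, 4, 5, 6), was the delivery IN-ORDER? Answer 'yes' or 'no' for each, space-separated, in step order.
Step 0: SEND seq=100 -> in-order
Step 1: SEND seq=232 -> in-order
Step 3: SEND seq=2066 -> out-of-order
Step 4: SEND seq=2118 -> out-of-order
Step 5: SEND seq=2218 -> out-of-order
Step 6: SEND seq=285 -> in-order

Answer: yes yes no no no yes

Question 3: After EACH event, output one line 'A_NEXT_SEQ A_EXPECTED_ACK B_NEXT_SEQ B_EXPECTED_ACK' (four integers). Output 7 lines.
232 2000 2000 232
285 2000 2000 285
285 2000 2066 285
285 2000 2118 285
285 2000 2218 285
285 2000 2263 285
318 2000 2263 318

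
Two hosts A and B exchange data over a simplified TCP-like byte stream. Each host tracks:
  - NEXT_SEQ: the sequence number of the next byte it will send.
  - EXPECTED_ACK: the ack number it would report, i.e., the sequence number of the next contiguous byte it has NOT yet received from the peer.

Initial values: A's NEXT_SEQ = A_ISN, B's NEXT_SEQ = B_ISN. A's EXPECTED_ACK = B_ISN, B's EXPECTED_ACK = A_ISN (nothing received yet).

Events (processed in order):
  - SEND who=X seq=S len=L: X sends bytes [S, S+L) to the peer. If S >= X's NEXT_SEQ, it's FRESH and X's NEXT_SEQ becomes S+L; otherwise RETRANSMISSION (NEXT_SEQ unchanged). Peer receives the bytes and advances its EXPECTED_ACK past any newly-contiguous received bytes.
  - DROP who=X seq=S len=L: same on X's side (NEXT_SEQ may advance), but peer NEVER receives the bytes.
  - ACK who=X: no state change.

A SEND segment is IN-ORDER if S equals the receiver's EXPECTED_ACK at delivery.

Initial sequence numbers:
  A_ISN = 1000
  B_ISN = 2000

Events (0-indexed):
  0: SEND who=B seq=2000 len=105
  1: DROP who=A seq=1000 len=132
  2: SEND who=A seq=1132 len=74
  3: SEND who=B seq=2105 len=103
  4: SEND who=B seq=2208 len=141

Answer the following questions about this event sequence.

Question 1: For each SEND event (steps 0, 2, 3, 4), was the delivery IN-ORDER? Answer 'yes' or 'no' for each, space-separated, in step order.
Step 0: SEND seq=2000 -> in-order
Step 2: SEND seq=1132 -> out-of-order
Step 3: SEND seq=2105 -> in-order
Step 4: SEND seq=2208 -> in-order

Answer: yes no yes yes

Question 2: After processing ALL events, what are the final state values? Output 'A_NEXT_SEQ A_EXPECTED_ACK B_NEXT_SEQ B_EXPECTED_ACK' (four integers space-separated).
Answer: 1206 2349 2349 1000

Derivation:
After event 0: A_seq=1000 A_ack=2105 B_seq=2105 B_ack=1000
After event 1: A_seq=1132 A_ack=2105 B_seq=2105 B_ack=1000
After event 2: A_seq=1206 A_ack=2105 B_seq=2105 B_ack=1000
After event 3: A_seq=1206 A_ack=2208 B_seq=2208 B_ack=1000
After event 4: A_seq=1206 A_ack=2349 B_seq=2349 B_ack=1000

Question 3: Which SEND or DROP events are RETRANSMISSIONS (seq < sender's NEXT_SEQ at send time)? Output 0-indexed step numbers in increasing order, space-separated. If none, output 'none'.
Step 0: SEND seq=2000 -> fresh
Step 1: DROP seq=1000 -> fresh
Step 2: SEND seq=1132 -> fresh
Step 3: SEND seq=2105 -> fresh
Step 4: SEND seq=2208 -> fresh

Answer: none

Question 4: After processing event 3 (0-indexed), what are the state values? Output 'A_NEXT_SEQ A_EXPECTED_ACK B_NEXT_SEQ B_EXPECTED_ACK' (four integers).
After event 0: A_seq=1000 A_ack=2105 B_seq=2105 B_ack=1000
After event 1: A_seq=1132 A_ack=2105 B_seq=2105 B_ack=1000
After event 2: A_seq=1206 A_ack=2105 B_seq=2105 B_ack=1000
After event 3: A_seq=1206 A_ack=2208 B_seq=2208 B_ack=1000

1206 2208 2208 1000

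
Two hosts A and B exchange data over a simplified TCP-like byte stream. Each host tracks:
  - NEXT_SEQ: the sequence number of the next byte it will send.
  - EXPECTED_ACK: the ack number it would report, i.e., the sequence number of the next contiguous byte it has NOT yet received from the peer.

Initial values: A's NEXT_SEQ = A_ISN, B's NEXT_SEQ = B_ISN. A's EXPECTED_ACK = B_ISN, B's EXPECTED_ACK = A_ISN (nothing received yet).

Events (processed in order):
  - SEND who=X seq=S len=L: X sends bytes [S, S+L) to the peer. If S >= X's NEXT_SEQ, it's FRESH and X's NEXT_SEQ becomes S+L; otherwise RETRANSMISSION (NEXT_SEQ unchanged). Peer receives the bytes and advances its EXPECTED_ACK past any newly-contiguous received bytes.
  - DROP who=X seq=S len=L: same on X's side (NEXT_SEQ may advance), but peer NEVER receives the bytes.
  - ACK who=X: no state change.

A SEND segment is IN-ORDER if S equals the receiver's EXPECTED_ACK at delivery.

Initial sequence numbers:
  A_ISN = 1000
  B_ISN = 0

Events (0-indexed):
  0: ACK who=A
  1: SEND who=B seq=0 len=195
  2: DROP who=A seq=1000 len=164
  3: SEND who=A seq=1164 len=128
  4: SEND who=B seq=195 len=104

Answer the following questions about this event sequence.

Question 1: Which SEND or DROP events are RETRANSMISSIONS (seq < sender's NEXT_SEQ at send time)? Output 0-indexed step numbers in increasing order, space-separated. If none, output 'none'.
Answer: none

Derivation:
Step 1: SEND seq=0 -> fresh
Step 2: DROP seq=1000 -> fresh
Step 3: SEND seq=1164 -> fresh
Step 4: SEND seq=195 -> fresh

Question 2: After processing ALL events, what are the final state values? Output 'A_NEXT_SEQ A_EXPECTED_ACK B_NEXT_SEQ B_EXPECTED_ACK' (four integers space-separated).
Answer: 1292 299 299 1000

Derivation:
After event 0: A_seq=1000 A_ack=0 B_seq=0 B_ack=1000
After event 1: A_seq=1000 A_ack=195 B_seq=195 B_ack=1000
After event 2: A_seq=1164 A_ack=195 B_seq=195 B_ack=1000
After event 3: A_seq=1292 A_ack=195 B_seq=195 B_ack=1000
After event 4: A_seq=1292 A_ack=299 B_seq=299 B_ack=1000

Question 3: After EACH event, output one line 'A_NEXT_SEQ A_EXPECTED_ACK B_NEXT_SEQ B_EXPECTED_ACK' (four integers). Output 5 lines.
1000 0 0 1000
1000 195 195 1000
1164 195 195 1000
1292 195 195 1000
1292 299 299 1000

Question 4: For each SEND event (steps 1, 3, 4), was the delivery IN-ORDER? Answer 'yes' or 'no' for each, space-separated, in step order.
Step 1: SEND seq=0 -> in-order
Step 3: SEND seq=1164 -> out-of-order
Step 4: SEND seq=195 -> in-order

Answer: yes no yes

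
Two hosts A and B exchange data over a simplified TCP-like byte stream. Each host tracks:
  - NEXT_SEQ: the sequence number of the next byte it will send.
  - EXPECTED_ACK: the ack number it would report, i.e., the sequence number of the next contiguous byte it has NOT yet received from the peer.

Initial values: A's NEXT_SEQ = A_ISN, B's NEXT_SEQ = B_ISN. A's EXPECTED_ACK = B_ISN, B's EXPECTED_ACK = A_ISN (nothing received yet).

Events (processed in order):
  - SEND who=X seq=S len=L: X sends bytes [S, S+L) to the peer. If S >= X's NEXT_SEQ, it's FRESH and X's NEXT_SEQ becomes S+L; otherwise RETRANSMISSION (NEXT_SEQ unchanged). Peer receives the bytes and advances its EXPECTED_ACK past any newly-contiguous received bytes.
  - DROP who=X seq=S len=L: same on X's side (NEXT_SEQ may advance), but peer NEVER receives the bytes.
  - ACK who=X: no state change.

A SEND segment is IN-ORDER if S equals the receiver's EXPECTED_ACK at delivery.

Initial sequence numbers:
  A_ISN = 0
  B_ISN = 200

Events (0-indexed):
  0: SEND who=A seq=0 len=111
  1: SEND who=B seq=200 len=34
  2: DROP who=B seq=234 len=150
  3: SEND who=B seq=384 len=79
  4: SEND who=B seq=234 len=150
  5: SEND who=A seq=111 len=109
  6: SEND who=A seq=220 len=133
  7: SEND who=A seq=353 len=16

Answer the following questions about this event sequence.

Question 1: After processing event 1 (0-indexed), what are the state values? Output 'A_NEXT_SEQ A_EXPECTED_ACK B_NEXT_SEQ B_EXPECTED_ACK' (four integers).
After event 0: A_seq=111 A_ack=200 B_seq=200 B_ack=111
After event 1: A_seq=111 A_ack=234 B_seq=234 B_ack=111

111 234 234 111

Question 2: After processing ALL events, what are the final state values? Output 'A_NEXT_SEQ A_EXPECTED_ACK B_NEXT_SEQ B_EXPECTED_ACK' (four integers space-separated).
Answer: 369 463 463 369

Derivation:
After event 0: A_seq=111 A_ack=200 B_seq=200 B_ack=111
After event 1: A_seq=111 A_ack=234 B_seq=234 B_ack=111
After event 2: A_seq=111 A_ack=234 B_seq=384 B_ack=111
After event 3: A_seq=111 A_ack=234 B_seq=463 B_ack=111
After event 4: A_seq=111 A_ack=463 B_seq=463 B_ack=111
After event 5: A_seq=220 A_ack=463 B_seq=463 B_ack=220
After event 6: A_seq=353 A_ack=463 B_seq=463 B_ack=353
After event 7: A_seq=369 A_ack=463 B_seq=463 B_ack=369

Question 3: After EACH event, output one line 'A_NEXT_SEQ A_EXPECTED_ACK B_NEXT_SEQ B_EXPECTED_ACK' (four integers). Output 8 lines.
111 200 200 111
111 234 234 111
111 234 384 111
111 234 463 111
111 463 463 111
220 463 463 220
353 463 463 353
369 463 463 369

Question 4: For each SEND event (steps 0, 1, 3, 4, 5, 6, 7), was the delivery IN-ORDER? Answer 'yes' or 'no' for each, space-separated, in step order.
Answer: yes yes no yes yes yes yes

Derivation:
Step 0: SEND seq=0 -> in-order
Step 1: SEND seq=200 -> in-order
Step 3: SEND seq=384 -> out-of-order
Step 4: SEND seq=234 -> in-order
Step 5: SEND seq=111 -> in-order
Step 6: SEND seq=220 -> in-order
Step 7: SEND seq=353 -> in-order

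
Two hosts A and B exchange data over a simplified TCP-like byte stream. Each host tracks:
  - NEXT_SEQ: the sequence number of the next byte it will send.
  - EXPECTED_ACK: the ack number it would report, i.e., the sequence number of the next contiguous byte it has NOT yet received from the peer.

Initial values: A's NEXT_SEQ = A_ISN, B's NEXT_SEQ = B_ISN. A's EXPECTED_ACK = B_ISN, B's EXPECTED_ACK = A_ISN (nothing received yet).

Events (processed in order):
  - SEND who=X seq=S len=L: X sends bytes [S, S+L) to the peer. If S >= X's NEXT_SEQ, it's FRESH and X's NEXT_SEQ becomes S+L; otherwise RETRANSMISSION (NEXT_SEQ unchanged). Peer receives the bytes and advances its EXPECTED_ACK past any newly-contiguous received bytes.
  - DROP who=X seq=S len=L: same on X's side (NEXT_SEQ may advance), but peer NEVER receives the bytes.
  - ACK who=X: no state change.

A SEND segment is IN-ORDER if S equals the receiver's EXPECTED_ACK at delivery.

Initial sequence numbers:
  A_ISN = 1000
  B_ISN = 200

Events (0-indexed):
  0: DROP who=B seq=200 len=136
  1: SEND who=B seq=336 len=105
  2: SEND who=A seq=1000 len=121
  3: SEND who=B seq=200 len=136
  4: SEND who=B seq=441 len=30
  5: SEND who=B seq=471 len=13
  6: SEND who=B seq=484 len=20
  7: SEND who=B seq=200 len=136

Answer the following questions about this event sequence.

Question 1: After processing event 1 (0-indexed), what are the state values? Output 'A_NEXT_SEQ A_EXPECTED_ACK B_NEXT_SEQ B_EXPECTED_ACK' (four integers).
After event 0: A_seq=1000 A_ack=200 B_seq=336 B_ack=1000
After event 1: A_seq=1000 A_ack=200 B_seq=441 B_ack=1000

1000 200 441 1000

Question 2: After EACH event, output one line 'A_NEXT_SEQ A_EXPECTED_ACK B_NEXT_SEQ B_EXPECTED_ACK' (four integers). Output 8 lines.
1000 200 336 1000
1000 200 441 1000
1121 200 441 1121
1121 441 441 1121
1121 471 471 1121
1121 484 484 1121
1121 504 504 1121
1121 504 504 1121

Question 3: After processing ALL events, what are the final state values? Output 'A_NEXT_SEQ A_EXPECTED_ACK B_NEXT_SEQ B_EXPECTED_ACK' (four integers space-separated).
After event 0: A_seq=1000 A_ack=200 B_seq=336 B_ack=1000
After event 1: A_seq=1000 A_ack=200 B_seq=441 B_ack=1000
After event 2: A_seq=1121 A_ack=200 B_seq=441 B_ack=1121
After event 3: A_seq=1121 A_ack=441 B_seq=441 B_ack=1121
After event 4: A_seq=1121 A_ack=471 B_seq=471 B_ack=1121
After event 5: A_seq=1121 A_ack=484 B_seq=484 B_ack=1121
After event 6: A_seq=1121 A_ack=504 B_seq=504 B_ack=1121
After event 7: A_seq=1121 A_ack=504 B_seq=504 B_ack=1121

Answer: 1121 504 504 1121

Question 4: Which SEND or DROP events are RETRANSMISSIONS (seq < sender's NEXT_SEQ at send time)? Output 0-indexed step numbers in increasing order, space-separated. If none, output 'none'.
Step 0: DROP seq=200 -> fresh
Step 1: SEND seq=336 -> fresh
Step 2: SEND seq=1000 -> fresh
Step 3: SEND seq=200 -> retransmit
Step 4: SEND seq=441 -> fresh
Step 5: SEND seq=471 -> fresh
Step 6: SEND seq=484 -> fresh
Step 7: SEND seq=200 -> retransmit

Answer: 3 7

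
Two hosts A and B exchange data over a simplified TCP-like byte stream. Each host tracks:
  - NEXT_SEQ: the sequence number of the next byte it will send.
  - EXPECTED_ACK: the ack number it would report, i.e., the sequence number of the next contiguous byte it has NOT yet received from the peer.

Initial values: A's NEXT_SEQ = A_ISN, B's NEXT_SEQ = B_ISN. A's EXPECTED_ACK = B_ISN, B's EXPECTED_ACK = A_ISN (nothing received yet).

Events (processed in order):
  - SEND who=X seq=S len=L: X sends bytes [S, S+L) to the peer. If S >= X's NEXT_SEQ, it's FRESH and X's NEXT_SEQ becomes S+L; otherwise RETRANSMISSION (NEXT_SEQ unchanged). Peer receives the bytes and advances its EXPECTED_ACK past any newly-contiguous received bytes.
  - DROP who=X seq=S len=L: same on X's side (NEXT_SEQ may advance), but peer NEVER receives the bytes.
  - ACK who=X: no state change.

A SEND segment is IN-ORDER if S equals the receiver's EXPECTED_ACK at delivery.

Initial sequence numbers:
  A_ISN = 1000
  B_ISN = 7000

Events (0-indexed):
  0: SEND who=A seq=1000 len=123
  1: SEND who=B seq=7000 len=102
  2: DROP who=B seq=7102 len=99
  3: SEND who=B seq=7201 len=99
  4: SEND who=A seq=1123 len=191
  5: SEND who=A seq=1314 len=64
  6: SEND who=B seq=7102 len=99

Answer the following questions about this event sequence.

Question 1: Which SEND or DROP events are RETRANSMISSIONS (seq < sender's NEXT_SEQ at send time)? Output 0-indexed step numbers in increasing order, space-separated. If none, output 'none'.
Step 0: SEND seq=1000 -> fresh
Step 1: SEND seq=7000 -> fresh
Step 2: DROP seq=7102 -> fresh
Step 3: SEND seq=7201 -> fresh
Step 4: SEND seq=1123 -> fresh
Step 5: SEND seq=1314 -> fresh
Step 6: SEND seq=7102 -> retransmit

Answer: 6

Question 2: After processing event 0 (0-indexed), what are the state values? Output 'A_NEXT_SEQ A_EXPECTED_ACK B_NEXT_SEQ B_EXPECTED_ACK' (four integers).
After event 0: A_seq=1123 A_ack=7000 B_seq=7000 B_ack=1123

1123 7000 7000 1123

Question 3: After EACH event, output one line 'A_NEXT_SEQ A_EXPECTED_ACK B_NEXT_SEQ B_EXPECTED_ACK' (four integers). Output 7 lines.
1123 7000 7000 1123
1123 7102 7102 1123
1123 7102 7201 1123
1123 7102 7300 1123
1314 7102 7300 1314
1378 7102 7300 1378
1378 7300 7300 1378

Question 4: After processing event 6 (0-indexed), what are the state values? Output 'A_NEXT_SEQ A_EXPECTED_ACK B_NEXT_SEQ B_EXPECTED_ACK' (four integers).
After event 0: A_seq=1123 A_ack=7000 B_seq=7000 B_ack=1123
After event 1: A_seq=1123 A_ack=7102 B_seq=7102 B_ack=1123
After event 2: A_seq=1123 A_ack=7102 B_seq=7201 B_ack=1123
After event 3: A_seq=1123 A_ack=7102 B_seq=7300 B_ack=1123
After event 4: A_seq=1314 A_ack=7102 B_seq=7300 B_ack=1314
After event 5: A_seq=1378 A_ack=7102 B_seq=7300 B_ack=1378
After event 6: A_seq=1378 A_ack=7300 B_seq=7300 B_ack=1378

1378 7300 7300 1378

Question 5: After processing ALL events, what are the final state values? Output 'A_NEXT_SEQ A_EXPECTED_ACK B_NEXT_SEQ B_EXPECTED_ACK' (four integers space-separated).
After event 0: A_seq=1123 A_ack=7000 B_seq=7000 B_ack=1123
After event 1: A_seq=1123 A_ack=7102 B_seq=7102 B_ack=1123
After event 2: A_seq=1123 A_ack=7102 B_seq=7201 B_ack=1123
After event 3: A_seq=1123 A_ack=7102 B_seq=7300 B_ack=1123
After event 4: A_seq=1314 A_ack=7102 B_seq=7300 B_ack=1314
After event 5: A_seq=1378 A_ack=7102 B_seq=7300 B_ack=1378
After event 6: A_seq=1378 A_ack=7300 B_seq=7300 B_ack=1378

Answer: 1378 7300 7300 1378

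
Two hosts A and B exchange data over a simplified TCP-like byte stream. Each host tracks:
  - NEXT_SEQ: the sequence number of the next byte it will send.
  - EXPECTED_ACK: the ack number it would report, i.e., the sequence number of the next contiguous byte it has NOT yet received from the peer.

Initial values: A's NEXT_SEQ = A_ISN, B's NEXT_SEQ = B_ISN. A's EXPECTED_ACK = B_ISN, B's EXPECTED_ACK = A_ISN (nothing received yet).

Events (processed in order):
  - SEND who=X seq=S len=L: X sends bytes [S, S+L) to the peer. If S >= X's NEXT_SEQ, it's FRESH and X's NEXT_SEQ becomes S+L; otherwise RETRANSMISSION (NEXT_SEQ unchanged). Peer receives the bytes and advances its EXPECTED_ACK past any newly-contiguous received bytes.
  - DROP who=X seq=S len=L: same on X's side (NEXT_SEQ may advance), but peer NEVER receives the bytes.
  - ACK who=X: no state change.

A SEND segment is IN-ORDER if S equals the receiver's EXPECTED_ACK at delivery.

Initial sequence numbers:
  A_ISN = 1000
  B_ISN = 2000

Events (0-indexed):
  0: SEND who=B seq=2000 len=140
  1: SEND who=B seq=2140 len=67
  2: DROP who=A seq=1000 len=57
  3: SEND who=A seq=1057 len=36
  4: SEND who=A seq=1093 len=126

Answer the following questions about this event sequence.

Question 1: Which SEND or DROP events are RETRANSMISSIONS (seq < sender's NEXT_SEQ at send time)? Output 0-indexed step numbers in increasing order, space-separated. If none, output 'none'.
Answer: none

Derivation:
Step 0: SEND seq=2000 -> fresh
Step 1: SEND seq=2140 -> fresh
Step 2: DROP seq=1000 -> fresh
Step 3: SEND seq=1057 -> fresh
Step 4: SEND seq=1093 -> fresh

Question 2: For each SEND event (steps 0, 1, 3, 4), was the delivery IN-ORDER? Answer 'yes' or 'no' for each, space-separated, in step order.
Answer: yes yes no no

Derivation:
Step 0: SEND seq=2000 -> in-order
Step 1: SEND seq=2140 -> in-order
Step 3: SEND seq=1057 -> out-of-order
Step 4: SEND seq=1093 -> out-of-order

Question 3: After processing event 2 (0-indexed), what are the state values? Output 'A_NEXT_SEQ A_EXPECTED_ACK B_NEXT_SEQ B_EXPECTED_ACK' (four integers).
After event 0: A_seq=1000 A_ack=2140 B_seq=2140 B_ack=1000
After event 1: A_seq=1000 A_ack=2207 B_seq=2207 B_ack=1000
After event 2: A_seq=1057 A_ack=2207 B_seq=2207 B_ack=1000

1057 2207 2207 1000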